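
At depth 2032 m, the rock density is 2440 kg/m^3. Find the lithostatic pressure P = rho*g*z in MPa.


P = rho * g * z / 1e6
= 2440 * 9.81 * 2032 / 1e6
= 48638764.8 / 1e6
= 48.6388 MPa

48.6388


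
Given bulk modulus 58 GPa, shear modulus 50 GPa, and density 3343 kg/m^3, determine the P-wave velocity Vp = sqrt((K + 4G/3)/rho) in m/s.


First compute the effective modulus:
K + 4G/3 = 58e9 + 4*50e9/3 = 124666666666.67 Pa
Then divide by density:
124666666666.67 / 3343 = 37291853.6245 Pa/(kg/m^3)
Take the square root:
Vp = sqrt(37291853.6245) = 6106.71 m/s

6106.71


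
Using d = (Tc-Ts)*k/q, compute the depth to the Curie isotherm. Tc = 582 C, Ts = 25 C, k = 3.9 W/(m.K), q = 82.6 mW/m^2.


T_Curie - T_surf = 582 - 25 = 557 C
Convert q to W/m^2: 82.6 mW/m^2 = 0.0826 W/m^2
d = 557 * 3.9 / 0.0826 = 26299.03 m

26299.03


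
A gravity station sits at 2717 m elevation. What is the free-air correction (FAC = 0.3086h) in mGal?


FAC = 0.3086 * h
= 0.3086 * 2717
= 838.4662 mGal

838.4662


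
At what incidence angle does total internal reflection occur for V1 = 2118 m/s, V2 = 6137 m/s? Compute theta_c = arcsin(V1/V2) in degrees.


V1/V2 = 2118/6137 = 0.34512
theta_c = arcsin(0.34512) = 20.1891 degrees

20.1891


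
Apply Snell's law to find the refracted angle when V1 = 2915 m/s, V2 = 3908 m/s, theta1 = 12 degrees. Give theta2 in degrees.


sin(theta1) = sin(12 deg) = 0.207912
sin(theta2) = V2/V1 * sin(theta1) = 3908/2915 * 0.207912 = 0.278737
theta2 = arcsin(0.278737) = 16.1849 degrees

16.1849


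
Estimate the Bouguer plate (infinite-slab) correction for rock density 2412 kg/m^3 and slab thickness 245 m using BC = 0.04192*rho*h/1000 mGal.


BC = 0.04192 * rho * h / 1000
= 0.04192 * 2412 * 245 / 1000
= 24.7722 mGal

24.7722


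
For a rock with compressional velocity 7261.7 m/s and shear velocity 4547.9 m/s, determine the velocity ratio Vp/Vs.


Vp/Vs = 7261.7 / 4547.9
= 1.5967

1.5967


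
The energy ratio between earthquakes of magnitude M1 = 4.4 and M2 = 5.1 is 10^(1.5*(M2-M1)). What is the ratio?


M2 - M1 = 5.1 - 4.4 = 0.7
1.5 * 0.7 = 1.05
ratio = 10^1.05 = 11.22

11.22


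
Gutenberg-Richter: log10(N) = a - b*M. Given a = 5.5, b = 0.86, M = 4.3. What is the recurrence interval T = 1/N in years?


log10(N) = 5.5 - 0.86*4.3 = 1.802
N = 10^1.802 = 63.386971
T = 1/N = 1/63.386971 = 0.0158 years

0.0158


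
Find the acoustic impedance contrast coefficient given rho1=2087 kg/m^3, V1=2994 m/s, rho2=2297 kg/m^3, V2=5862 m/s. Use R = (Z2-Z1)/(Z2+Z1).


Z1 = 2087 * 2994 = 6248478
Z2 = 2297 * 5862 = 13465014
R = (13465014 - 6248478) / (13465014 + 6248478) = 7216536 / 19713492 = 0.3661

0.3661


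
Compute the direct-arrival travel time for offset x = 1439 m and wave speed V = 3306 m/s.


t = x / V
= 1439 / 3306
= 0.4353 s

0.4353


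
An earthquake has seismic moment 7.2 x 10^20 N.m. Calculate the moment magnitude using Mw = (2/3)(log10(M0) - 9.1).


log10(M0) = log10(7.2 x 10^20) = 20.8573
Mw = 2/3 * (20.8573 - 9.1)
= 2/3 * 11.7573
= 7.84

7.84


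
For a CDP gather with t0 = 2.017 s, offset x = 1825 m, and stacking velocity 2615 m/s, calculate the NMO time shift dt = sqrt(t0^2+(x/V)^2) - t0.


x/Vnmo = 1825/2615 = 0.697897
(x/Vnmo)^2 = 0.48706
t0^2 = 4.068289
sqrt(4.068289 + 0.48706) = 2.134326
dt = 2.134326 - 2.017 = 0.117326

0.117326


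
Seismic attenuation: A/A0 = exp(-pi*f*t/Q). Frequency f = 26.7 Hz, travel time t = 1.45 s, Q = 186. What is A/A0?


pi*f*t/Q = pi*26.7*1.45/186 = 0.653907
A/A0 = exp(-0.653907) = 0.52001

0.52001


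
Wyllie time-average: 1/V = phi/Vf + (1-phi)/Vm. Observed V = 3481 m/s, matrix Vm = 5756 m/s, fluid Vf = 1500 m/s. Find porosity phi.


1/V - 1/Vm = 1/3481 - 1/5756 = 0.00011354
1/Vf - 1/Vm = 1/1500 - 1/5756 = 0.00049293
phi = 0.00011354 / 0.00049293 = 0.2303

0.2303


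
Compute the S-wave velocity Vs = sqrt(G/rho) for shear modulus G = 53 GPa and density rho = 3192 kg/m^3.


Convert G to Pa: G = 53e9 Pa
Compute G/rho = 53e9 / 3192 = 16604010.0251
Vs = sqrt(16604010.0251) = 4074.8 m/s

4074.8


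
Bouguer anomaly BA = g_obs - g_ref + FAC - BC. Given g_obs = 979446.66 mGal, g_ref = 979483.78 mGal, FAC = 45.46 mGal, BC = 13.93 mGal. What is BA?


BA = g_obs - g_ref + FAC - BC
= 979446.66 - 979483.78 + 45.46 - 13.93
= -5.59 mGal

-5.59


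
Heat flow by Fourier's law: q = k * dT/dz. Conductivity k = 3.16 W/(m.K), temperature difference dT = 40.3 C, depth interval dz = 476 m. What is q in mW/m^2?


q = k * dT / dz * 1000
= 3.16 * 40.3 / 476 * 1000
= 0.267538 * 1000
= 267.5378 mW/m^2

267.5378


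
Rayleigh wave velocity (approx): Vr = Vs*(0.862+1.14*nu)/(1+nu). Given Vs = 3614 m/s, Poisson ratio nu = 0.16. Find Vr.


Numerator factor = 0.862 + 1.14*0.16 = 1.0444
Denominator = 1 + 0.16 = 1.16
Vr = 3614 * 1.0444 / 1.16 = 3253.85 m/s

3253.85


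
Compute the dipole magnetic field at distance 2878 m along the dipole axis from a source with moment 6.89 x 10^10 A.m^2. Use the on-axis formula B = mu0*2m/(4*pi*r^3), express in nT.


m = 6.89 x 10^10 = 68900000000 A.m^2
2m = 137800000000 A.m^2
r^3 = 2878^3 = 23838140152
B = (4pi*10^-7) * 137800000000 / (4*pi * 23838140152) * 1e9
= 173164.587066 / 299558903907.07 * 1e9
= 578.0652 nT

578.0652


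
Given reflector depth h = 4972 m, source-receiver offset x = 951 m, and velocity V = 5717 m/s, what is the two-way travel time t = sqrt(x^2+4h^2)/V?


x^2 + 4h^2 = 951^2 + 4*4972^2 = 904401 + 98883136 = 99787537
sqrt(99787537) = 9989.3712
t = 9989.3712 / 5717 = 1.7473 s

1.7473


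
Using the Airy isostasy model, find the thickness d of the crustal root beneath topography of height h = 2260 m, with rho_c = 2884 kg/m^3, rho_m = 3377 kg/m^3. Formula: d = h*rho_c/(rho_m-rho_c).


rho_m - rho_c = 3377 - 2884 = 493
d = 2260 * 2884 / 493
= 6517840 / 493
= 13220.77 m

13220.77


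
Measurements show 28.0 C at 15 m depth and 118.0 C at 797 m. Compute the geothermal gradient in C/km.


dT = 118.0 - 28.0 = 90.0 C
dz = 797 - 15 = 782 m
gradient = dT/dz * 1000 = 90.0/782 * 1000 = 115.0895 C/km

115.0895


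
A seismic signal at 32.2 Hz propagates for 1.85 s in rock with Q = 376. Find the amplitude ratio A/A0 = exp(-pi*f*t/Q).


pi*f*t/Q = pi*32.2*1.85/376 = 0.497725
A/A0 = exp(-0.497725) = 0.607912

0.607912


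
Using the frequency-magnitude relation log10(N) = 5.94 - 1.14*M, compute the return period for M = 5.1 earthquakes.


log10(N) = 5.94 - 1.14*5.1 = 0.126
N = 10^0.126 = 1.336596
T = 1/N = 1/1.336596 = 0.7482 years

0.7482


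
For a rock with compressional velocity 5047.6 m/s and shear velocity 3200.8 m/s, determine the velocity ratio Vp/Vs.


Vp/Vs = 5047.6 / 3200.8
= 1.577

1.577


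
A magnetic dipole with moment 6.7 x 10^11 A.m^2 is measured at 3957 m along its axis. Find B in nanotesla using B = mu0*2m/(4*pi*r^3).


m = 6.7 x 10^11 = 670000000000 A.m^2
2m = 1340000000000 A.m^2
r^3 = 3957^3 = 61958108493
B = (4pi*10^-7) * 1340000000000 / (4*pi * 61958108493) * 1e9
= 1683893.662324 / 778588553887.71 * 1e9
= 2162.7516 nT

2162.7516


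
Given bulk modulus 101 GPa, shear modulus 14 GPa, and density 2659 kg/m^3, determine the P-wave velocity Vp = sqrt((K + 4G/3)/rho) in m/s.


First compute the effective modulus:
K + 4G/3 = 101e9 + 4*14e9/3 = 119666666666.67 Pa
Then divide by density:
119666666666.67 / 2659 = 45004387.6144 Pa/(kg/m^3)
Take the square root:
Vp = sqrt(45004387.6144) = 6708.53 m/s

6708.53


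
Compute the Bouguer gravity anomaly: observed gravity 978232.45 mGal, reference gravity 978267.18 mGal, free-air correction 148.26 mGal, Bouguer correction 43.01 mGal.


BA = g_obs - g_ref + FAC - BC
= 978232.45 - 978267.18 + 148.26 - 43.01
= 70.52 mGal

70.52


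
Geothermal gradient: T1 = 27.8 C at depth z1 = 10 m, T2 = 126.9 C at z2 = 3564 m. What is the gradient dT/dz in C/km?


dT = 126.9 - 27.8 = 99.1 C
dz = 3564 - 10 = 3554 m
gradient = dT/dz * 1000 = 99.1/3554 * 1000 = 27.8841 C/km

27.8841


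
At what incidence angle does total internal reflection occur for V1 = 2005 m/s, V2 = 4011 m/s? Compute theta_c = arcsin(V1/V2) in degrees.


V1/V2 = 2005/4011 = 0.499875
theta_c = arcsin(0.499875) = 29.9918 degrees

29.9918


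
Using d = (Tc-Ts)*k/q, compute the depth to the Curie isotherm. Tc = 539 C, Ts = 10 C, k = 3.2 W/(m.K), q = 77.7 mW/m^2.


T_Curie - T_surf = 539 - 10 = 529 C
Convert q to W/m^2: 77.7 mW/m^2 = 0.0777 W/m^2
d = 529 * 3.2 / 0.0777 = 21786.36 m

21786.36


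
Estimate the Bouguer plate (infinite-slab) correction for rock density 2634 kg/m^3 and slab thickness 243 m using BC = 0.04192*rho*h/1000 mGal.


BC = 0.04192 * rho * h / 1000
= 0.04192 * 2634 * 243 / 1000
= 26.8314 mGal

26.8314


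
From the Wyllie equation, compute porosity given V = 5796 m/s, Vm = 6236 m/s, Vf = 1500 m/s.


1/V - 1/Vm = 1/5796 - 1/6236 = 1.217e-05
1/Vf - 1/Vm = 1/1500 - 1/6236 = 0.00050631
phi = 1.217e-05 / 0.00050631 = 0.024

0.024


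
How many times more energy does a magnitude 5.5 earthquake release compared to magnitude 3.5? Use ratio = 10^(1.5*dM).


M2 - M1 = 5.5 - 3.5 = 2.0
1.5 * 2.0 = 3.0
ratio = 10^3.0 = 1000.0

1000.0


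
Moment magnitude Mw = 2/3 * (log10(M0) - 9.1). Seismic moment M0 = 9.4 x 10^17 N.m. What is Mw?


log10(M0) = log10(9.4 x 10^17) = 17.9731
Mw = 2/3 * (17.9731 - 9.1)
= 2/3 * 8.8731
= 5.92

5.92


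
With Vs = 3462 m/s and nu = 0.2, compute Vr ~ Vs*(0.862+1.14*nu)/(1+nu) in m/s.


Numerator factor = 0.862 + 1.14*0.2 = 1.09
Denominator = 1 + 0.2 = 1.2
Vr = 3462 * 1.09 / 1.2 = 3144.65 m/s

3144.65


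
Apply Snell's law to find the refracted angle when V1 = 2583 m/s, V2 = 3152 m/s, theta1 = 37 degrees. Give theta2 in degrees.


sin(theta1) = sin(37 deg) = 0.601815
sin(theta2) = V2/V1 * sin(theta1) = 3152/2583 * 0.601815 = 0.734387
theta2 = arcsin(0.734387) = 47.2554 degrees

47.2554


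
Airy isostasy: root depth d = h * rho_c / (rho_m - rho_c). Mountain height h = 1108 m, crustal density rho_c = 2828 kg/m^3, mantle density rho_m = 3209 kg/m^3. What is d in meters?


rho_m - rho_c = 3209 - 2828 = 381
d = 1108 * 2828 / 381
= 3133424 / 381
= 8224.21 m

8224.21


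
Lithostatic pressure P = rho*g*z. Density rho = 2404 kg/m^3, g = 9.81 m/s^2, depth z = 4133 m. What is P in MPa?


P = rho * g * z / 1e6
= 2404 * 9.81 * 4133 / 1e6
= 97469530.92 / 1e6
= 97.4695 MPa

97.4695


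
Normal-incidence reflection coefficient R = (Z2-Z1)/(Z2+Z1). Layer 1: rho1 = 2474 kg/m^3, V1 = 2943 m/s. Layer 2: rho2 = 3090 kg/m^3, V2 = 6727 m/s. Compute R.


Z1 = 2474 * 2943 = 7280982
Z2 = 3090 * 6727 = 20786430
R = (20786430 - 7280982) / (20786430 + 7280982) = 13505448 / 28067412 = 0.4812

0.4812


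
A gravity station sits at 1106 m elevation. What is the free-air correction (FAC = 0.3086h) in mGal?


FAC = 0.3086 * h
= 0.3086 * 1106
= 341.3116 mGal

341.3116


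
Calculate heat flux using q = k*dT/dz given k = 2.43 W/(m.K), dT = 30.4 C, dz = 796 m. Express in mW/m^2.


q = k * dT / dz * 1000
= 2.43 * 30.4 / 796 * 1000
= 0.092804 * 1000
= 92.804 mW/m^2

92.804


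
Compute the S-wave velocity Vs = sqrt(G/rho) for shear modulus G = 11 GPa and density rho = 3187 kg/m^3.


Convert G to Pa: G = 11e9 Pa
Compute G/rho = 11e9 / 3187 = 3451521.8073
Vs = sqrt(3451521.8073) = 1857.83 m/s

1857.83


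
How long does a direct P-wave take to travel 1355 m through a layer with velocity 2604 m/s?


t = x / V
= 1355 / 2604
= 0.5204 s

0.5204


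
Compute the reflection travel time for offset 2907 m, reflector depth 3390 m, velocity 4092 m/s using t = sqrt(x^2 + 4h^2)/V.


x^2 + 4h^2 = 2907^2 + 4*3390^2 = 8450649 + 45968400 = 54419049
sqrt(54419049) = 7376.9268
t = 7376.9268 / 4092 = 1.8028 s

1.8028


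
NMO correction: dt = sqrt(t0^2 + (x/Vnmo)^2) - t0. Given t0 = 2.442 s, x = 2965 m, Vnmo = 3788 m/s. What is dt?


x/Vnmo = 2965/3788 = 0.782735
(x/Vnmo)^2 = 0.612674
t0^2 = 5.963364
sqrt(5.963364 + 0.612674) = 2.564379
dt = 2.564379 - 2.442 = 0.122379

0.122379


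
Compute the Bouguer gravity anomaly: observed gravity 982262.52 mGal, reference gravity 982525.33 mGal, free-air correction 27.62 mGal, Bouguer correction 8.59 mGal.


BA = g_obs - g_ref + FAC - BC
= 982262.52 - 982525.33 + 27.62 - 8.59
= -243.78 mGal

-243.78


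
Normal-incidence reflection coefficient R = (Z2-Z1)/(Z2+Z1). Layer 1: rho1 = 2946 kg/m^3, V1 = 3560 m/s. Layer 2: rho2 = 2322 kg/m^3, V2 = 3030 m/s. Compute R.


Z1 = 2946 * 3560 = 10487760
Z2 = 2322 * 3030 = 7035660
R = (7035660 - 10487760) / (7035660 + 10487760) = -3452100 / 17523420 = -0.197

-0.197


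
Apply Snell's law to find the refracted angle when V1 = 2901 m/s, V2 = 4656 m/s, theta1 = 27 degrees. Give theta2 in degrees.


sin(theta1) = sin(27 deg) = 0.45399
sin(theta2) = V2/V1 * sin(theta1) = 4656/2901 * 0.45399 = 0.728638
theta2 = arcsin(0.728638) = 46.7724 degrees

46.7724


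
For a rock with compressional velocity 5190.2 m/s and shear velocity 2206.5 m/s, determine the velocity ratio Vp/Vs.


Vp/Vs = 5190.2 / 2206.5
= 2.3522

2.3522


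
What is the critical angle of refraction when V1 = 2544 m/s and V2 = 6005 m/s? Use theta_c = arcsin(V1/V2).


V1/V2 = 2544/6005 = 0.423647
theta_c = arcsin(0.423647) = 25.0651 degrees

25.0651


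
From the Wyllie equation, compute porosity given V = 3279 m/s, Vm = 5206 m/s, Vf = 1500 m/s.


1/V - 1/Vm = 1/3279 - 1/5206 = 0.00011288
1/Vf - 1/Vm = 1/1500 - 1/5206 = 0.00047458
phi = 0.00011288 / 0.00047458 = 0.2379

0.2379


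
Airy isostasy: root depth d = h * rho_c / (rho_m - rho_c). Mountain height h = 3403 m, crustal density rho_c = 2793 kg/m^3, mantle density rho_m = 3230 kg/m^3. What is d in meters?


rho_m - rho_c = 3230 - 2793 = 437
d = 3403 * 2793 / 437
= 9504579 / 437
= 21749.61 m

21749.61


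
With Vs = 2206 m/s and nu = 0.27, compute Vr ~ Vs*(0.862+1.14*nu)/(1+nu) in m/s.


Numerator factor = 0.862 + 1.14*0.27 = 1.1698
Denominator = 1 + 0.27 = 1.27
Vr = 2206 * 1.1698 / 1.27 = 2031.95 m/s

2031.95


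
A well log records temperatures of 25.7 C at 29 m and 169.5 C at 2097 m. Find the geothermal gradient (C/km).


dT = 169.5 - 25.7 = 143.8 C
dz = 2097 - 29 = 2068 m
gradient = dT/dz * 1000 = 143.8/2068 * 1000 = 69.5358 C/km

69.5358


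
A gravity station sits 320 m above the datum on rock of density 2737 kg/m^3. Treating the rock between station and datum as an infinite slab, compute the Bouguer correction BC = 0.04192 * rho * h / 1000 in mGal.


BC = 0.04192 * rho * h / 1000
= 0.04192 * 2737 * 320 / 1000
= 36.7152 mGal

36.7152


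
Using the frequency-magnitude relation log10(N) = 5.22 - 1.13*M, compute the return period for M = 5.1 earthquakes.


log10(N) = 5.22 - 1.13*5.1 = -0.543
N = 10^-0.543 = 0.286418
T = 1/N = 1/0.286418 = 3.4914 years

3.4914


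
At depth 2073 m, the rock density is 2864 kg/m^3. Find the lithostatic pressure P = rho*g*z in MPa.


P = rho * g * z / 1e6
= 2864 * 9.81 * 2073 / 1e6
= 58242676.32 / 1e6
= 58.2427 MPa

58.2427


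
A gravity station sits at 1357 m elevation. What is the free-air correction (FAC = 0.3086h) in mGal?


FAC = 0.3086 * h
= 0.3086 * 1357
= 418.7702 mGal

418.7702


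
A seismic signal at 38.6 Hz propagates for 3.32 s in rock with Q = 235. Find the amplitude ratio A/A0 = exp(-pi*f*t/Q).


pi*f*t/Q = pi*38.6*3.32/235 = 1.713197
A/A0 = exp(-1.713197) = 0.180288

0.180288


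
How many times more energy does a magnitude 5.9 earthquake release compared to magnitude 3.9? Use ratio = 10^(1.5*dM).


M2 - M1 = 5.9 - 3.9 = 2.0
1.5 * 2.0 = 3.0
ratio = 10^3.0 = 1000.0

1000.0


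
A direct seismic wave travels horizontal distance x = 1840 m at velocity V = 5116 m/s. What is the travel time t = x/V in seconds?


t = x / V
= 1840 / 5116
= 0.3597 s

0.3597


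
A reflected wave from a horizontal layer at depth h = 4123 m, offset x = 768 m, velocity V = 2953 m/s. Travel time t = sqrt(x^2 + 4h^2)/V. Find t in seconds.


x^2 + 4h^2 = 768^2 + 4*4123^2 = 589824 + 67996516 = 68586340
sqrt(68586340) = 8281.687
t = 8281.687 / 2953 = 2.8045 s

2.8045


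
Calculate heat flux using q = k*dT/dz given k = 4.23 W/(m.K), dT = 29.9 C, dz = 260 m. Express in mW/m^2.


q = k * dT / dz * 1000
= 4.23 * 29.9 / 260 * 1000
= 0.48645 * 1000
= 486.45 mW/m^2

486.45


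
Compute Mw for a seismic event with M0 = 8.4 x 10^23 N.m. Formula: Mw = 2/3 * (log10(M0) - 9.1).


log10(M0) = log10(8.4 x 10^23) = 23.9243
Mw = 2/3 * (23.9243 - 9.1)
= 2/3 * 14.8243
= 9.88

9.88


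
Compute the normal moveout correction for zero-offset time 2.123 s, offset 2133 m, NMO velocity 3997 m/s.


x/Vnmo = 2133/3997 = 0.53365
(x/Vnmo)^2 = 0.284783
t0^2 = 4.507129
sqrt(4.507129 + 0.284783) = 2.189044
dt = 2.189044 - 2.123 = 0.066044

0.066044


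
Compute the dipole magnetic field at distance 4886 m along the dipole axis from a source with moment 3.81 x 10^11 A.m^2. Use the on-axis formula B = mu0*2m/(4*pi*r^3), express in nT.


m = 3.81 x 10^11 = 381000000000 A.m^2
2m = 762000000000 A.m^2
r^3 = 4886^3 = 116643458456
B = (4pi*10^-7) * 762000000000 / (4*pi * 116643458456) * 1e9
= 957557.440814 / 1465784928698.7 * 1e9
= 653.2728 nT

653.2728


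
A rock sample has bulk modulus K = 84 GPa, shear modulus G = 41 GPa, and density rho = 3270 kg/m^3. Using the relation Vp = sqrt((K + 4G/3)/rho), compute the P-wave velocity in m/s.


First compute the effective modulus:
K + 4G/3 = 84e9 + 4*41e9/3 = 138666666666.67 Pa
Then divide by density:
138666666666.67 / 3270 = 42405708.4608 Pa/(kg/m^3)
Take the square root:
Vp = sqrt(42405708.4608) = 6511.97 m/s

6511.97


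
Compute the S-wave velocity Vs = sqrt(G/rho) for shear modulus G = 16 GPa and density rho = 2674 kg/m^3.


Convert G to Pa: G = 16e9 Pa
Compute G/rho = 16e9 / 2674 = 5983545.2506
Vs = sqrt(5983545.2506) = 2446.13 m/s

2446.13


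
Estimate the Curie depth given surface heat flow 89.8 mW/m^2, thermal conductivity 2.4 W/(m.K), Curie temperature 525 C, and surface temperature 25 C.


T_Curie - T_surf = 525 - 25 = 500 C
Convert q to W/m^2: 89.8 mW/m^2 = 0.0898 W/m^2
d = 500 * 2.4 / 0.0898 = 13363.03 m

13363.03


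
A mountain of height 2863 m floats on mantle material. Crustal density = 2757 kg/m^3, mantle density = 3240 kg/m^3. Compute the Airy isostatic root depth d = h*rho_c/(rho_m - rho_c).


rho_m - rho_c = 3240 - 2757 = 483
d = 2863 * 2757 / 483
= 7893291 / 483
= 16342.22 m

16342.22


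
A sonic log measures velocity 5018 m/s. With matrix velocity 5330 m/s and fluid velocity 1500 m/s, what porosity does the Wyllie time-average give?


1/V - 1/Vm = 1/5018 - 1/5330 = 1.167e-05
1/Vf - 1/Vm = 1/1500 - 1/5330 = 0.00047905
phi = 1.167e-05 / 0.00047905 = 0.0244

0.0244


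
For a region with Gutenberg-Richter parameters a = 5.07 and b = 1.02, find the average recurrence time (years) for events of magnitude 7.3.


log10(N) = 5.07 - 1.02*7.3 = -2.376
N = 10^-2.376 = 0.004207
T = 1/N = 1/0.004207 = 237.684 years

237.684


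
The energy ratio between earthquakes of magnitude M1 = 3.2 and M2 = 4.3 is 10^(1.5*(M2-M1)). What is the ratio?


M2 - M1 = 4.3 - 3.2 = 1.1
1.5 * 1.1 = 1.65
ratio = 10^1.65 = 44.67

44.67


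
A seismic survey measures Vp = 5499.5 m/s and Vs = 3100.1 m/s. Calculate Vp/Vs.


Vp/Vs = 5499.5 / 3100.1
= 1.774

1.774


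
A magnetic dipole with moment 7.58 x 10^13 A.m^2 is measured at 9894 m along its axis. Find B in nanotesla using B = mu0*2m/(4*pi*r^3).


m = 7.58 x 10^13 = 75800000000000 A.m^2
2m = 151600000000000 A.m^2
r^3 = 9894^3 = 968535888984
B = (4pi*10^-7) * 151600000000000 / (4*pi * 968535888984) * 1e9
= 190506178.513685 / 12170980934280.78 * 1e9
= 15652.4917 nT

15652.4917


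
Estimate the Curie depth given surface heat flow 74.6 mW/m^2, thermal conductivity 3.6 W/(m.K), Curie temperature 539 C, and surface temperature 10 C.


T_Curie - T_surf = 539 - 10 = 529 C
Convert q to W/m^2: 74.6 mW/m^2 = 0.0746 W/m^2
d = 529 * 3.6 / 0.0746 = 25528.15 m

25528.15


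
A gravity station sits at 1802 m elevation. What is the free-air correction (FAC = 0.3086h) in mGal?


FAC = 0.3086 * h
= 0.3086 * 1802
= 556.0972 mGal

556.0972


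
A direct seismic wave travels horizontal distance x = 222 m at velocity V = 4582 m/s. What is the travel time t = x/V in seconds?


t = x / V
= 222 / 4582
= 0.0485 s

0.0485


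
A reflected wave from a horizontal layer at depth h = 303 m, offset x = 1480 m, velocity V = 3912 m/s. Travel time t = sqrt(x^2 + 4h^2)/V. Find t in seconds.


x^2 + 4h^2 = 1480^2 + 4*303^2 = 2190400 + 367236 = 2557636
sqrt(2557636) = 1599.2611
t = 1599.2611 / 3912 = 0.4088 s

0.4088


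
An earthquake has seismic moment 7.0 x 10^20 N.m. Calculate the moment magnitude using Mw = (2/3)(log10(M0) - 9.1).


log10(M0) = log10(7.0 x 10^20) = 20.8451
Mw = 2/3 * (20.8451 - 9.1)
= 2/3 * 11.7451
= 7.83

7.83


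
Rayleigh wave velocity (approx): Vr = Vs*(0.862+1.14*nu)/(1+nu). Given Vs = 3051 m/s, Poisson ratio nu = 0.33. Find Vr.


Numerator factor = 0.862 + 1.14*0.33 = 1.2382
Denominator = 1 + 0.33 = 1.33
Vr = 3051 * 1.2382 / 1.33 = 2840.41 m/s

2840.41


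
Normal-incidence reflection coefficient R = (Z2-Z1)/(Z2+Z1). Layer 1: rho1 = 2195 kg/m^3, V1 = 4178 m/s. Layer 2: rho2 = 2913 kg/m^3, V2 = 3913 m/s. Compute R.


Z1 = 2195 * 4178 = 9170710
Z2 = 2913 * 3913 = 11398569
R = (11398569 - 9170710) / (11398569 + 9170710) = 2227859 / 20569279 = 0.1083

0.1083


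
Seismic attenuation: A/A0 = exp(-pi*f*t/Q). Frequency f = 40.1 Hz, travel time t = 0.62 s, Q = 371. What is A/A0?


pi*f*t/Q = pi*40.1*0.62/371 = 0.210529
A/A0 = exp(-0.210529) = 0.810156

0.810156


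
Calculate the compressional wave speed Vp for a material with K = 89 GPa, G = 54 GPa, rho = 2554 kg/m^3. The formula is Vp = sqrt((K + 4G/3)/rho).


First compute the effective modulus:
K + 4G/3 = 89e9 + 4*54e9/3 = 161000000000.0 Pa
Then divide by density:
161000000000.0 / 2554 = 63038371.1825 Pa/(kg/m^3)
Take the square root:
Vp = sqrt(63038371.1825) = 7939.67 m/s

7939.67


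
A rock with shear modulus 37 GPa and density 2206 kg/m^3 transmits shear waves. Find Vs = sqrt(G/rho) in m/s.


Convert G to Pa: G = 37e9 Pa
Compute G/rho = 37e9 / 2206 = 16772438.8033
Vs = sqrt(16772438.8033) = 4095.42 m/s

4095.42


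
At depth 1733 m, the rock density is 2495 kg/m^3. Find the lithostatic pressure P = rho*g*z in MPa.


P = rho * g * z / 1e6
= 2495 * 9.81 * 1733 / 1e6
= 42416821.35 / 1e6
= 42.4168 MPa

42.4168


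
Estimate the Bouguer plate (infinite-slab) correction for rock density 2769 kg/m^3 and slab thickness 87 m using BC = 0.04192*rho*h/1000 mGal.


BC = 0.04192 * rho * h / 1000
= 0.04192 * 2769 * 87 / 1000
= 10.0987 mGal

10.0987


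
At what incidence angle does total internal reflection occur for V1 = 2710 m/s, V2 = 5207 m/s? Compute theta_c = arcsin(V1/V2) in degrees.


V1/V2 = 2710/5207 = 0.520453
theta_c = arcsin(0.520453) = 31.3627 degrees

31.3627


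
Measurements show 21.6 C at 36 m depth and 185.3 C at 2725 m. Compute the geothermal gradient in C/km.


dT = 185.3 - 21.6 = 163.7 C
dz = 2725 - 36 = 2689 m
gradient = dT/dz * 1000 = 163.7/2689 * 1000 = 60.8776 C/km

60.8776


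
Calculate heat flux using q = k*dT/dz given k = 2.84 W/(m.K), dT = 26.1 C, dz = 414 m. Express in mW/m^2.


q = k * dT / dz * 1000
= 2.84 * 26.1 / 414 * 1000
= 0.179043 * 1000
= 179.0435 mW/m^2

179.0435


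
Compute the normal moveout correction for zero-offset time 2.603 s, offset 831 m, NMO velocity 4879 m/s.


x/Vnmo = 831/4879 = 0.170322
(x/Vnmo)^2 = 0.02901
t0^2 = 6.775609
sqrt(6.775609 + 0.02901) = 2.608566
dt = 2.608566 - 2.603 = 0.005566

0.005566


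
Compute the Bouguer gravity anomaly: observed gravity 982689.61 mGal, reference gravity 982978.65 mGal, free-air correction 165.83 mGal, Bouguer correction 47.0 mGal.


BA = g_obs - g_ref + FAC - BC
= 982689.61 - 982978.65 + 165.83 - 47.0
= -170.21 mGal

-170.21


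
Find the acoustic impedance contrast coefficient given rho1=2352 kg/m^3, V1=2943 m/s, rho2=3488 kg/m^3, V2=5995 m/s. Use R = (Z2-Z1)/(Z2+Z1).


Z1 = 2352 * 2943 = 6921936
Z2 = 3488 * 5995 = 20910560
R = (20910560 - 6921936) / (20910560 + 6921936) = 13988624 / 27832496 = 0.5026

0.5026


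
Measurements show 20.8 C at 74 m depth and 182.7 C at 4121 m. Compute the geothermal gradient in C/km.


dT = 182.7 - 20.8 = 161.9 C
dz = 4121 - 74 = 4047 m
gradient = dT/dz * 1000 = 161.9/4047 * 1000 = 40.0049 C/km

40.0049


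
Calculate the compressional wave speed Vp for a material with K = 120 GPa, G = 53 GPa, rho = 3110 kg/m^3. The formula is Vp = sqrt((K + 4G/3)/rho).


First compute the effective modulus:
K + 4G/3 = 120e9 + 4*53e9/3 = 190666666666.67 Pa
Then divide by density:
190666666666.67 / 3110 = 61307609.8607 Pa/(kg/m^3)
Take the square root:
Vp = sqrt(61307609.8607) = 7829.92 m/s

7829.92


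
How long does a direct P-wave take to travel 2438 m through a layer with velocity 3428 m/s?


t = x / V
= 2438 / 3428
= 0.7112 s

0.7112


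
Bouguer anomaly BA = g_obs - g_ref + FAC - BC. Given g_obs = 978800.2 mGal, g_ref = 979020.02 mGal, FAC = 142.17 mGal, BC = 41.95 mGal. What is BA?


BA = g_obs - g_ref + FAC - BC
= 978800.2 - 979020.02 + 142.17 - 41.95
= -119.6 mGal

-119.6


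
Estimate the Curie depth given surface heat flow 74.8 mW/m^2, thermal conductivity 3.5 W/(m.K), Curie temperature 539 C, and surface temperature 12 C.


T_Curie - T_surf = 539 - 12 = 527 C
Convert q to W/m^2: 74.8 mW/m^2 = 0.0748 W/m^2
d = 527 * 3.5 / 0.0748 = 24659.09 m

24659.09


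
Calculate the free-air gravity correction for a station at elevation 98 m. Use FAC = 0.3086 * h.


FAC = 0.3086 * h
= 0.3086 * 98
= 30.2428 mGal

30.2428


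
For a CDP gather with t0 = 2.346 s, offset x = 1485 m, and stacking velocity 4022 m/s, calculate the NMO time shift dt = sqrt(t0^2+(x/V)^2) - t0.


x/Vnmo = 1485/4022 = 0.369219
(x/Vnmo)^2 = 0.136323
t0^2 = 5.503716
sqrt(5.503716 + 0.136323) = 2.374877
dt = 2.374877 - 2.346 = 0.028877

0.028877


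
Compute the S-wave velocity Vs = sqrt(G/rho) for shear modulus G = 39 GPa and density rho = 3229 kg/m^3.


Convert G to Pa: G = 39e9 Pa
Compute G/rho = 39e9 / 3229 = 12078042.7377
Vs = sqrt(12078042.7377) = 3475.35 m/s

3475.35


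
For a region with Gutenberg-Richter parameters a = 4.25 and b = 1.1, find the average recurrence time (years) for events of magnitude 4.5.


log10(N) = 4.25 - 1.1*4.5 = -0.7
N = 10^-0.7 = 0.199526
T = 1/N = 1/0.199526 = 5.0119 years

5.0119


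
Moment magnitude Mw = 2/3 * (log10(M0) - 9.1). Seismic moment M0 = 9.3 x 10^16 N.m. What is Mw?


log10(M0) = log10(9.3 x 10^16) = 16.9685
Mw = 2/3 * (16.9685 - 9.1)
= 2/3 * 7.8685
= 5.25

5.25


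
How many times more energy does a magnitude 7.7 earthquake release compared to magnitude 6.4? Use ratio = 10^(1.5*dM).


M2 - M1 = 7.7 - 6.4 = 1.3
1.5 * 1.3 = 1.95
ratio = 10^1.95 = 89.13

89.13


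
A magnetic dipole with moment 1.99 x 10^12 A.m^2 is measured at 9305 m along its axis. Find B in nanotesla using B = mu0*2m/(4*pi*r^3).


m = 1.99 x 10^12 = 1990000000000 A.m^2
2m = 3980000000000 A.m^2
r^3 = 9305^3 = 805655047625
B = (4pi*10^-7) * 3980000000000 / (4*pi * 805655047625) * 1e9
= 5001415.504515 / 10124159915784.94 * 1e9
= 494.008 nT

494.008


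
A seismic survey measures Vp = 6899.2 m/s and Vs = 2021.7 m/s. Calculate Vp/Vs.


Vp/Vs = 6899.2 / 2021.7
= 3.4126

3.4126


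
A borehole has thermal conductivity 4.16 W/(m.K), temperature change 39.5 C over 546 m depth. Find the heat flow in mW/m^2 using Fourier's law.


q = k * dT / dz * 1000
= 4.16 * 39.5 / 546 * 1000
= 0.300952 * 1000
= 300.9524 mW/m^2

300.9524


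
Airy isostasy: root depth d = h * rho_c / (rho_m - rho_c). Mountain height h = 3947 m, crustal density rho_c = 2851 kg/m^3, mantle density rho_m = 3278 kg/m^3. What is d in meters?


rho_m - rho_c = 3278 - 2851 = 427
d = 3947 * 2851 / 427
= 11252897 / 427
= 26353.39 m

26353.39


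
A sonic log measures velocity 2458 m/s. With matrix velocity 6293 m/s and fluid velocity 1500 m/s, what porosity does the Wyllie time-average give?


1/V - 1/Vm = 1/2458 - 1/6293 = 0.00024793
1/Vf - 1/Vm = 1/1500 - 1/6293 = 0.00050776
phi = 0.00024793 / 0.00050776 = 0.4883

0.4883


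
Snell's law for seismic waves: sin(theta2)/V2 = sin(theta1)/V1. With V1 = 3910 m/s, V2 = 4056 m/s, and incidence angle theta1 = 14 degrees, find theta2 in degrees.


sin(theta1) = sin(14 deg) = 0.241922
sin(theta2) = V2/V1 * sin(theta1) = 4056/3910 * 0.241922 = 0.250955
theta2 = arcsin(0.250955) = 14.534 degrees

14.534


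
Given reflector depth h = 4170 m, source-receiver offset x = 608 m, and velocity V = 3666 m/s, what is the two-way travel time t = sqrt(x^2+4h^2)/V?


x^2 + 4h^2 = 608^2 + 4*4170^2 = 369664 + 69555600 = 69925264
sqrt(69925264) = 8362.1327
t = 8362.1327 / 3666 = 2.281 s

2.281


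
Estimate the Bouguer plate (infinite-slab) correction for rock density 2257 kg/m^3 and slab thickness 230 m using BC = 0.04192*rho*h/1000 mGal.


BC = 0.04192 * rho * h / 1000
= 0.04192 * 2257 * 230 / 1000
= 21.7611 mGal

21.7611


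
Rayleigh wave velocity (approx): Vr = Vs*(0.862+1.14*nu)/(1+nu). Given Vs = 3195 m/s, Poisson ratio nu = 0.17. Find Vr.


Numerator factor = 0.862 + 1.14*0.17 = 1.0558
Denominator = 1 + 0.17 = 1.17
Vr = 3195 * 1.0558 / 1.17 = 2883.15 m/s

2883.15


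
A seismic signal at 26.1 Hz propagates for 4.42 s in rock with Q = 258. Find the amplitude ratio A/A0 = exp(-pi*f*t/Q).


pi*f*t/Q = pi*26.1*4.42/258 = 1.40473
A/A0 = exp(-1.40473) = 0.245433

0.245433


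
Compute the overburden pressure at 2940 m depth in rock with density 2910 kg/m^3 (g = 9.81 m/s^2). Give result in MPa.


P = rho * g * z / 1e6
= 2910 * 9.81 * 2940 / 1e6
= 83928474.0 / 1e6
= 83.9285 MPa

83.9285


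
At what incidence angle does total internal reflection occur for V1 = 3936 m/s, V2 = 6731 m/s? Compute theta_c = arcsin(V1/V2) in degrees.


V1/V2 = 3936/6731 = 0.584757
theta_c = arcsin(0.584757) = 35.7858 degrees

35.7858


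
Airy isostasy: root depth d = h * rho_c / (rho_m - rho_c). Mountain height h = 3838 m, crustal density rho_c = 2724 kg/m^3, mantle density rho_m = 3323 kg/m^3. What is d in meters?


rho_m - rho_c = 3323 - 2724 = 599
d = 3838 * 2724 / 599
= 10454712 / 599
= 17453.61 m

17453.61


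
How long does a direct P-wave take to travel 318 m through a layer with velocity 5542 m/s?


t = x / V
= 318 / 5542
= 0.0574 s

0.0574


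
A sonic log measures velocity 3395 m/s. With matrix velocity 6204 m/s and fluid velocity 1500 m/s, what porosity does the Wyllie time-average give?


1/V - 1/Vm = 1/3395 - 1/6204 = 0.00013336
1/Vf - 1/Vm = 1/1500 - 1/6204 = 0.00050548
phi = 0.00013336 / 0.00050548 = 0.2638

0.2638


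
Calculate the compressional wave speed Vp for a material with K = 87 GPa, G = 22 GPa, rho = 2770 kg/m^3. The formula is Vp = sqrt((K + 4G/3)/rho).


First compute the effective modulus:
K + 4G/3 = 87e9 + 4*22e9/3 = 116333333333.33 Pa
Then divide by density:
116333333333.33 / 2770 = 41997593.2611 Pa/(kg/m^3)
Take the square root:
Vp = sqrt(41997593.2611) = 6480.56 m/s

6480.56


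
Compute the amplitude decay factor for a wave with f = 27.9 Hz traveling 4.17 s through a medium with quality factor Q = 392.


pi*f*t/Q = pi*27.9*4.17/392 = 0.932404
A/A0 = exp(-0.932404) = 0.393606

0.393606


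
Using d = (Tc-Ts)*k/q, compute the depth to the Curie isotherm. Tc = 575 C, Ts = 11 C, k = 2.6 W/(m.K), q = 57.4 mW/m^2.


T_Curie - T_surf = 575 - 11 = 564 C
Convert q to W/m^2: 57.4 mW/m^2 = 0.0574 W/m^2
d = 564 * 2.6 / 0.0574 = 25547.04 m

25547.04


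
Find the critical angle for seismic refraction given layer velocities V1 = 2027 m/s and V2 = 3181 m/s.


V1/V2 = 2027/3181 = 0.637221
theta_c = arcsin(0.637221) = 39.5849 degrees

39.5849


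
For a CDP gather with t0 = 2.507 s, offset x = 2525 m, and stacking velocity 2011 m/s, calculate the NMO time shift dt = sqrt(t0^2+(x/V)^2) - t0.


x/Vnmo = 2525/2011 = 1.255594
(x/Vnmo)^2 = 1.576517
t0^2 = 6.285049
sqrt(6.285049 + 1.576517) = 2.803848
dt = 2.803848 - 2.507 = 0.296848

0.296848


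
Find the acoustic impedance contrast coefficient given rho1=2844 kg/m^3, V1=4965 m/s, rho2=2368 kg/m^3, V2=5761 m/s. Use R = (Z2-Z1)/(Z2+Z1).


Z1 = 2844 * 4965 = 14120460
Z2 = 2368 * 5761 = 13642048
R = (13642048 - 14120460) / (13642048 + 14120460) = -478412 / 27762508 = -0.0172

-0.0172


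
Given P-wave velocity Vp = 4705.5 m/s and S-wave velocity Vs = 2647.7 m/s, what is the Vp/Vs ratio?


Vp/Vs = 4705.5 / 2647.7
= 1.7772

1.7772


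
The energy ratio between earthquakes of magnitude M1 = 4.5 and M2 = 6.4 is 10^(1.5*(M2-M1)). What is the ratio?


M2 - M1 = 6.4 - 4.5 = 1.9
1.5 * 1.9 = 2.85
ratio = 10^2.85 = 707.95

707.95


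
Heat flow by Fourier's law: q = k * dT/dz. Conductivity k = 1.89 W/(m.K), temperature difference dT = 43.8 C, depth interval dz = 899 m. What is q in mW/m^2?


q = k * dT / dz * 1000
= 1.89 * 43.8 / 899 * 1000
= 0.092082 * 1000
= 92.0823 mW/m^2

92.0823


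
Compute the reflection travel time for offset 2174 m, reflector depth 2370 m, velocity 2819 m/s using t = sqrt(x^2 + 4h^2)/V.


x^2 + 4h^2 = 2174^2 + 4*2370^2 = 4726276 + 22467600 = 27193876
sqrt(27193876) = 5214.7748
t = 5214.7748 / 2819 = 1.8499 s

1.8499


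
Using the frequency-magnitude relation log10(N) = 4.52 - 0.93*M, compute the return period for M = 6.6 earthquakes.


log10(N) = 4.52 - 0.93*6.6 = -1.618
N = 10^-1.618 = 0.024099
T = 1/N = 1/0.024099 = 41.4954 years

41.4954


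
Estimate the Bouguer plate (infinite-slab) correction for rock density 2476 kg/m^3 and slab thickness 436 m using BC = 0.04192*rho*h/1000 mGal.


BC = 0.04192 * rho * h / 1000
= 0.04192 * 2476 * 436 / 1000
= 45.2541 mGal

45.2541


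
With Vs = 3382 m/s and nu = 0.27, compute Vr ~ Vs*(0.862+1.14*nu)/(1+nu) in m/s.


Numerator factor = 0.862 + 1.14*0.27 = 1.1698
Denominator = 1 + 0.27 = 1.27
Vr = 3382 * 1.1698 / 1.27 = 3115.17 m/s

3115.17


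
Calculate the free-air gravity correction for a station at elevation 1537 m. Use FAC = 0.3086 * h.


FAC = 0.3086 * h
= 0.3086 * 1537
= 474.3182 mGal

474.3182


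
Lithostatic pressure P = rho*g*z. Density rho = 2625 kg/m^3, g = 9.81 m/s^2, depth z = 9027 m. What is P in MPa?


P = rho * g * z / 1e6
= 2625 * 9.81 * 9027 / 1e6
= 232456533.75 / 1e6
= 232.4565 MPa

232.4565


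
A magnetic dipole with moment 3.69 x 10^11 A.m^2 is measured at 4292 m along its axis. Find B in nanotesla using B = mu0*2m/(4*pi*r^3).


m = 3.69 x 10^11 = 369000000000 A.m^2
2m = 738000000000 A.m^2
r^3 = 4292^3 = 79064065088
B = (4pi*10^-7) * 738000000000 / (4*pi * 79064065088) * 1e9
= 927398.15134 / 993548344173.62 * 1e9
= 933.4203 nT

933.4203


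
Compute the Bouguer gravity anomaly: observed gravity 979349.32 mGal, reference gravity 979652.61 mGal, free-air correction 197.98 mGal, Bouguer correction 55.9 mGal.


BA = g_obs - g_ref + FAC - BC
= 979349.32 - 979652.61 + 197.98 - 55.9
= -161.21 mGal

-161.21


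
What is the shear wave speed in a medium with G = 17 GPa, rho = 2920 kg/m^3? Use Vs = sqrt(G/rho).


Convert G to Pa: G = 17e9 Pa
Compute G/rho = 17e9 / 2920 = 5821917.8082
Vs = sqrt(5821917.8082) = 2412.87 m/s

2412.87


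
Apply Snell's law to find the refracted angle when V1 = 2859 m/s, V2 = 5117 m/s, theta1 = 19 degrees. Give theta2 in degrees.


sin(theta1) = sin(19 deg) = 0.325568
sin(theta2) = V2/V1 * sin(theta1) = 5117/2859 * 0.325568 = 0.582698
theta2 = arcsin(0.582698) = 35.6405 degrees

35.6405


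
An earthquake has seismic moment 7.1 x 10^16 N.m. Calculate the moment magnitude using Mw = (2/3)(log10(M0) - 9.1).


log10(M0) = log10(7.1 x 10^16) = 16.8513
Mw = 2/3 * (16.8513 - 9.1)
= 2/3 * 7.7513
= 5.17

5.17


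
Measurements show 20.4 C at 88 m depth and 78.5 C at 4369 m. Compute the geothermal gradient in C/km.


dT = 78.5 - 20.4 = 58.1 C
dz = 4369 - 88 = 4281 m
gradient = dT/dz * 1000 = 58.1/4281 * 1000 = 13.5716 C/km

13.5716


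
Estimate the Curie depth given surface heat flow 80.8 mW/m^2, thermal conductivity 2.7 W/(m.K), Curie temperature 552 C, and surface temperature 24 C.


T_Curie - T_surf = 552 - 24 = 528 C
Convert q to W/m^2: 80.8 mW/m^2 = 0.0808 W/m^2
d = 528 * 2.7 / 0.0808 = 17643.56 m

17643.56


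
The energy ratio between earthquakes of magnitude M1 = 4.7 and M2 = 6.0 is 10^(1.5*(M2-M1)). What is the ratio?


M2 - M1 = 6.0 - 4.7 = 1.3
1.5 * 1.3 = 1.95
ratio = 10^1.95 = 89.13

89.13


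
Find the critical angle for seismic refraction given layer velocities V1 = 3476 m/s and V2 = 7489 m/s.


V1/V2 = 3476/7489 = 0.464147
theta_c = arcsin(0.464147) = 27.6551 degrees

27.6551


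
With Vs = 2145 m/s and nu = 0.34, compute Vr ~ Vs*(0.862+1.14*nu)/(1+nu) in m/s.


Numerator factor = 0.862 + 1.14*0.34 = 1.2496
Denominator = 1 + 0.34 = 1.34
Vr = 2145 * 1.2496 / 1.34 = 2000.29 m/s

2000.29


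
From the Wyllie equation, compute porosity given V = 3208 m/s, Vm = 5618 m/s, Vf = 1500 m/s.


1/V - 1/Vm = 1/3208 - 1/5618 = 0.00013372
1/Vf - 1/Vm = 1/1500 - 1/5618 = 0.00048867
phi = 0.00013372 / 0.00048867 = 0.2736

0.2736


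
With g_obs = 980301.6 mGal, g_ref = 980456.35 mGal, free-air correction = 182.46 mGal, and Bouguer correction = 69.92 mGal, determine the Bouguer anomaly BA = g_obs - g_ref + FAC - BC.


BA = g_obs - g_ref + FAC - BC
= 980301.6 - 980456.35 + 182.46 - 69.92
= -42.21 mGal

-42.21


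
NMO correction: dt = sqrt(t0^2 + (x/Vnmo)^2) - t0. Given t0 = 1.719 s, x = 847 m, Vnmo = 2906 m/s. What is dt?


x/Vnmo = 847/2906 = 0.291466
(x/Vnmo)^2 = 0.084952
t0^2 = 2.954961
sqrt(2.954961 + 0.084952) = 1.743535
dt = 1.743535 - 1.719 = 0.024535

0.024535


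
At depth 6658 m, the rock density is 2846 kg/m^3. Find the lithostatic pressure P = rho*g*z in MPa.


P = rho * g * z / 1e6
= 2846 * 9.81 * 6658 / 1e6
= 185886433.08 / 1e6
= 185.8864 MPa

185.8864


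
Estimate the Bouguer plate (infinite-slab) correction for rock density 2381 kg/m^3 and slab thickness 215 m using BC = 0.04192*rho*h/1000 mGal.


BC = 0.04192 * rho * h / 1000
= 0.04192 * 2381 * 215 / 1000
= 21.4595 mGal

21.4595


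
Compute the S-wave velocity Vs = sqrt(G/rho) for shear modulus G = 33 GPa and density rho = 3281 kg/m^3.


Convert G to Pa: G = 33e9 Pa
Compute G/rho = 33e9 / 3281 = 10057909.174
Vs = sqrt(10057909.174) = 3171.42 m/s

3171.42


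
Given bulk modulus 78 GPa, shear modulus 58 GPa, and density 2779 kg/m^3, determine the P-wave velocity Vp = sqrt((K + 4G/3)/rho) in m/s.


First compute the effective modulus:
K + 4G/3 = 78e9 + 4*58e9/3 = 155333333333.33 Pa
Then divide by density:
155333333333.33 / 2779 = 55895406.0214 Pa/(kg/m^3)
Take the square root:
Vp = sqrt(55895406.0214) = 7476.32 m/s

7476.32


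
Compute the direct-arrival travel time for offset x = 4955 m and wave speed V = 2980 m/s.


t = x / V
= 4955 / 2980
= 1.6628 s

1.6628


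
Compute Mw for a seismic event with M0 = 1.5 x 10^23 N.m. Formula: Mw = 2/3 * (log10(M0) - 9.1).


log10(M0) = log10(1.5 x 10^23) = 23.1761
Mw = 2/3 * (23.1761 - 9.1)
= 2/3 * 14.0761
= 9.38

9.38


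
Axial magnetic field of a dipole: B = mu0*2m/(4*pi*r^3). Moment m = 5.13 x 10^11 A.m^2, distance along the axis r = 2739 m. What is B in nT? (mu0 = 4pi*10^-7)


m = 5.13 x 10^11 = 513000000000 A.m^2
2m = 1026000000000 A.m^2
r^3 = 2739^3 = 20548309419
B = (4pi*10^-7) * 1026000000000 / (4*pi * 20548309419) * 1e9
= 1289309.625033 / 258217671657.68 * 1e9
= 4993.1115 nT

4993.1115


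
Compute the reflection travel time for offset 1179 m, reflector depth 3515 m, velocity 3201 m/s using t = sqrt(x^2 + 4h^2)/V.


x^2 + 4h^2 = 1179^2 + 4*3515^2 = 1390041 + 49420900 = 50810941
sqrt(50810941) = 7128.1794
t = 7128.1794 / 3201 = 2.2269 s

2.2269
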